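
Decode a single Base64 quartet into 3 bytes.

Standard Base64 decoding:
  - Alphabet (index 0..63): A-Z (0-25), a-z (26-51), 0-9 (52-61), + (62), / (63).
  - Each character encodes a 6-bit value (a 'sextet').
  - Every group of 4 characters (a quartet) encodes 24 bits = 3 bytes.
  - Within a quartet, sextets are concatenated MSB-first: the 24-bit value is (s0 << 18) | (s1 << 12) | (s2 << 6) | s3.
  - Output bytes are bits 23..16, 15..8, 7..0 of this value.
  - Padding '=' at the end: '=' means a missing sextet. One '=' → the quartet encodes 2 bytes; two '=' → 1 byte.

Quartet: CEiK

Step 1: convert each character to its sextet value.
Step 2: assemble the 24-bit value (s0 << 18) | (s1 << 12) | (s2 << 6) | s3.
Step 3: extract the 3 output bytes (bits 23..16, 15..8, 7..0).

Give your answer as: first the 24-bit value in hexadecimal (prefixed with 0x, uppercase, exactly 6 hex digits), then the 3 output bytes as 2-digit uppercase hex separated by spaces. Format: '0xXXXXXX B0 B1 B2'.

Answer: 0x08488A 08 48 8A

Derivation:
Sextets: C=2, E=4, i=34, K=10
24-bit: (2<<18) | (4<<12) | (34<<6) | 10
      = 0x080000 | 0x004000 | 0x000880 | 0x00000A
      = 0x08488A
Bytes: (v>>16)&0xFF=08, (v>>8)&0xFF=48, v&0xFF=8A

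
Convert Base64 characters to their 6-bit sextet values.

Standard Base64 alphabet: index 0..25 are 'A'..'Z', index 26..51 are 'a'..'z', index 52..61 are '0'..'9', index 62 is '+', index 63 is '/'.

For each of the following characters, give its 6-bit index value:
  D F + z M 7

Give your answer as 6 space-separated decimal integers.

Answer: 3 5 62 51 12 59

Derivation:
'D': A..Z range, ord('D') − ord('A') = 3
'F': A..Z range, ord('F') − ord('A') = 5
'+': index 62
'z': a..z range, 26 + ord('z') − ord('a') = 51
'M': A..Z range, ord('M') − ord('A') = 12
'7': 0..9 range, 52 + ord('7') − ord('0') = 59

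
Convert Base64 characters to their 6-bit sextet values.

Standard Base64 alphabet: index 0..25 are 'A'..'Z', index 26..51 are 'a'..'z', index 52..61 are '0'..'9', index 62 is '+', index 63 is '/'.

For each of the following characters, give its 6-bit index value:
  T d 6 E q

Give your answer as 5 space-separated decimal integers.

'T': A..Z range, ord('T') − ord('A') = 19
'd': a..z range, 26 + ord('d') − ord('a') = 29
'6': 0..9 range, 52 + ord('6') − ord('0') = 58
'E': A..Z range, ord('E') − ord('A') = 4
'q': a..z range, 26 + ord('q') − ord('a') = 42

Answer: 19 29 58 4 42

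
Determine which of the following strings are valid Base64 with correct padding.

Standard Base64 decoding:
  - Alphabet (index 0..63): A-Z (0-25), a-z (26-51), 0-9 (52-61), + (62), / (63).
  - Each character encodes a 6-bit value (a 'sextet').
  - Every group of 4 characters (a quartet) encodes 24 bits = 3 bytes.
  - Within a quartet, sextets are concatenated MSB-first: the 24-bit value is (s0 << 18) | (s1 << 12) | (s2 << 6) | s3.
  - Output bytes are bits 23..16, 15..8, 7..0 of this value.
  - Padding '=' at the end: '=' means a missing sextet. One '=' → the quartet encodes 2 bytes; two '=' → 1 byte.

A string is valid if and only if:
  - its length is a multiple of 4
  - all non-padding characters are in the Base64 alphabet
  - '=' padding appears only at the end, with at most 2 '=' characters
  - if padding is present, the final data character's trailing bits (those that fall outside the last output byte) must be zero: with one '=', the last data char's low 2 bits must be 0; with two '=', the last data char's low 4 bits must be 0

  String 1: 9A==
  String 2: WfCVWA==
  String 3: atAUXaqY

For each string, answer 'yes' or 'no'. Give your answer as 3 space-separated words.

Answer: yes yes yes

Derivation:
String 1: '9A==' → valid
String 2: 'WfCVWA==' → valid
String 3: 'atAUXaqY' → valid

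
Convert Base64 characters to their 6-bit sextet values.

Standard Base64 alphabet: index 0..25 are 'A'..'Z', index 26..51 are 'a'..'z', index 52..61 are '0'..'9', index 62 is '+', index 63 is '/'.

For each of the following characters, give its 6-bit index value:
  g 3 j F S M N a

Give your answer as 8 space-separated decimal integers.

'g': a..z range, 26 + ord('g') − ord('a') = 32
'3': 0..9 range, 52 + ord('3') − ord('0') = 55
'j': a..z range, 26 + ord('j') − ord('a') = 35
'F': A..Z range, ord('F') − ord('A') = 5
'S': A..Z range, ord('S') − ord('A') = 18
'M': A..Z range, ord('M') − ord('A') = 12
'N': A..Z range, ord('N') − ord('A') = 13
'a': a..z range, 26 + ord('a') − ord('a') = 26

Answer: 32 55 35 5 18 12 13 26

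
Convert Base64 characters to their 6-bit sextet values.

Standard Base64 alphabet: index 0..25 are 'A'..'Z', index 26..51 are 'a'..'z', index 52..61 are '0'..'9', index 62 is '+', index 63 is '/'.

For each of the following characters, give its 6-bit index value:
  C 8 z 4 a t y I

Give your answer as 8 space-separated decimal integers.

'C': A..Z range, ord('C') − ord('A') = 2
'8': 0..9 range, 52 + ord('8') − ord('0') = 60
'z': a..z range, 26 + ord('z') − ord('a') = 51
'4': 0..9 range, 52 + ord('4') − ord('0') = 56
'a': a..z range, 26 + ord('a') − ord('a') = 26
't': a..z range, 26 + ord('t') − ord('a') = 45
'y': a..z range, 26 + ord('y') − ord('a') = 50
'I': A..Z range, ord('I') − ord('A') = 8

Answer: 2 60 51 56 26 45 50 8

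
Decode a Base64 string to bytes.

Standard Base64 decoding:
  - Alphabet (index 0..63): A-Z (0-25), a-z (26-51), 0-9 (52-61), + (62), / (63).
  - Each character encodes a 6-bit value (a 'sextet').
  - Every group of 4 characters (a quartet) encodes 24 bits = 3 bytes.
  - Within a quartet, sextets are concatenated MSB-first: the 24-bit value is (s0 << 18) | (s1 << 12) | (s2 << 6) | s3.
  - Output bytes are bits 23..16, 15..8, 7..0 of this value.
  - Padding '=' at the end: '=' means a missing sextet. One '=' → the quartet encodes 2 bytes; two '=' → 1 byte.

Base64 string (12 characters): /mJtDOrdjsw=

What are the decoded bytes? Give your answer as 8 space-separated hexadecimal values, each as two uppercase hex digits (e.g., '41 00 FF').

Answer: FE 62 6D 0C EA DD 8E CC

Derivation:
After char 0 ('/'=63): chars_in_quartet=1 acc=0x3F bytes_emitted=0
After char 1 ('m'=38): chars_in_quartet=2 acc=0xFE6 bytes_emitted=0
After char 2 ('J'=9): chars_in_quartet=3 acc=0x3F989 bytes_emitted=0
After char 3 ('t'=45): chars_in_quartet=4 acc=0xFE626D -> emit FE 62 6D, reset; bytes_emitted=3
After char 4 ('D'=3): chars_in_quartet=1 acc=0x3 bytes_emitted=3
After char 5 ('O'=14): chars_in_quartet=2 acc=0xCE bytes_emitted=3
After char 6 ('r'=43): chars_in_quartet=3 acc=0x33AB bytes_emitted=3
After char 7 ('d'=29): chars_in_quartet=4 acc=0xCEADD -> emit 0C EA DD, reset; bytes_emitted=6
After char 8 ('j'=35): chars_in_quartet=1 acc=0x23 bytes_emitted=6
After char 9 ('s'=44): chars_in_quartet=2 acc=0x8EC bytes_emitted=6
After char 10 ('w'=48): chars_in_quartet=3 acc=0x23B30 bytes_emitted=6
Padding '=': partial quartet acc=0x23B30 -> emit 8E CC; bytes_emitted=8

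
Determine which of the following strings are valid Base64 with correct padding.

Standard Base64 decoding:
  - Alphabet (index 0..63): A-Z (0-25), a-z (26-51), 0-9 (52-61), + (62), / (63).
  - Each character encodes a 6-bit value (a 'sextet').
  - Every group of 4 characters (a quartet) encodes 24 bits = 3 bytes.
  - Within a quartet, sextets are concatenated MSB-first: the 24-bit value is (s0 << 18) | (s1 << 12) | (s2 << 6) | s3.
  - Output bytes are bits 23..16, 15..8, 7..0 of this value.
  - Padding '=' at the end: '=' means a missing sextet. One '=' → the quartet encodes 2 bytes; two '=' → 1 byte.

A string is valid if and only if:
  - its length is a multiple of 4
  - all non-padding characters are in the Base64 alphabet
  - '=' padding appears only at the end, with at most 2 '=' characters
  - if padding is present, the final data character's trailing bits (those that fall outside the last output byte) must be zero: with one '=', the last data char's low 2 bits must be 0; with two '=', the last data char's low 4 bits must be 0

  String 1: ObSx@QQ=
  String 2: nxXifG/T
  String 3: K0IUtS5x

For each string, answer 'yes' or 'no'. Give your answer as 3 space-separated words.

String 1: 'ObSx@QQ=' → invalid (bad char(s): ['@'])
String 2: 'nxXifG/T' → valid
String 3: 'K0IUtS5x' → valid

Answer: no yes yes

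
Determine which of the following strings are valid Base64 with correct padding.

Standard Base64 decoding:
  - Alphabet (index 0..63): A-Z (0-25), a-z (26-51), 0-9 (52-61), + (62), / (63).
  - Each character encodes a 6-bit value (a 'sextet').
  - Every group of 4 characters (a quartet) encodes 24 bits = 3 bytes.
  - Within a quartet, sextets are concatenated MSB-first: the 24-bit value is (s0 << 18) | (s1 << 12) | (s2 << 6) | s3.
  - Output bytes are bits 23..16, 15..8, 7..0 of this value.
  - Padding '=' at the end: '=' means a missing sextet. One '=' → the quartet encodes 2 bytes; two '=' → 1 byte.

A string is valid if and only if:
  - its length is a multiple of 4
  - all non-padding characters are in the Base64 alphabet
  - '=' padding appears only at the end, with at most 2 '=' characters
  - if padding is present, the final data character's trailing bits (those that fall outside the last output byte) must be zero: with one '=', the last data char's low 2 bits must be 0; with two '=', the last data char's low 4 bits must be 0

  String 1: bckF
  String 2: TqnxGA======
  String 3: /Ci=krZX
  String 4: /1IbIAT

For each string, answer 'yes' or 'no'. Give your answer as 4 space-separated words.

Answer: yes no no no

Derivation:
String 1: 'bckF' → valid
String 2: 'TqnxGA======' → invalid (6 pad chars (max 2))
String 3: '/Ci=krZX' → invalid (bad char(s): ['=']; '=' in middle)
String 4: '/1IbIAT' → invalid (len=7 not mult of 4)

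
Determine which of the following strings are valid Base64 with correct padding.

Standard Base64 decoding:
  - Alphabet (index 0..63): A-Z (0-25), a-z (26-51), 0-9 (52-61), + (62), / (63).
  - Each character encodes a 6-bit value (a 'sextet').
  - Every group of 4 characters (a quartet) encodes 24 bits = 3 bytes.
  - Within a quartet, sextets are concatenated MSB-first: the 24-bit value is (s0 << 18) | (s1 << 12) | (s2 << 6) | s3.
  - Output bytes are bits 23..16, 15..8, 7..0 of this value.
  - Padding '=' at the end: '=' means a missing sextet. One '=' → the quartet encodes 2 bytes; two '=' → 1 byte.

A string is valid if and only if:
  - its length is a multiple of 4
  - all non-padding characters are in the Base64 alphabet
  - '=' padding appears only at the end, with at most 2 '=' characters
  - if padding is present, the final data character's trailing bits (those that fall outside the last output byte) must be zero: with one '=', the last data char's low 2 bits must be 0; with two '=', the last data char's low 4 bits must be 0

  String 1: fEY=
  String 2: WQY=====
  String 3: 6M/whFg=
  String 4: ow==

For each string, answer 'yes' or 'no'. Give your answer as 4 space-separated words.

String 1: 'fEY=' → valid
String 2: 'WQY=====' → invalid (5 pad chars (max 2))
String 3: '6M/whFg=' → valid
String 4: 'ow==' → valid

Answer: yes no yes yes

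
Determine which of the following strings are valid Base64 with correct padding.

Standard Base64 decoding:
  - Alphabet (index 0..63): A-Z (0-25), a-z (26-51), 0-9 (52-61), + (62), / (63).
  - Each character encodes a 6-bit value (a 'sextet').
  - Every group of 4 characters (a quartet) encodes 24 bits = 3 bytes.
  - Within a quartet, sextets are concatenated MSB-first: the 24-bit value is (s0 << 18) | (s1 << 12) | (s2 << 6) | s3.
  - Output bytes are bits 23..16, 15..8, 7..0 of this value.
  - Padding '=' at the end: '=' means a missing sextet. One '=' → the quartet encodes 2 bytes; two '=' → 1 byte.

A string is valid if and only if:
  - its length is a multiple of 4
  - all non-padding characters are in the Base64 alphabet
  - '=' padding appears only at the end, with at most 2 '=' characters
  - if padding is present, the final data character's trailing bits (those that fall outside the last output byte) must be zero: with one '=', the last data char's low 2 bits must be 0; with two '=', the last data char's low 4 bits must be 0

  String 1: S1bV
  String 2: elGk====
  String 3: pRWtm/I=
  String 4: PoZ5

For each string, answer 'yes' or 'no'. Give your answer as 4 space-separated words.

String 1: 'S1bV' → valid
String 2: 'elGk====' → invalid (4 pad chars (max 2))
String 3: 'pRWtm/I=' → valid
String 4: 'PoZ5' → valid

Answer: yes no yes yes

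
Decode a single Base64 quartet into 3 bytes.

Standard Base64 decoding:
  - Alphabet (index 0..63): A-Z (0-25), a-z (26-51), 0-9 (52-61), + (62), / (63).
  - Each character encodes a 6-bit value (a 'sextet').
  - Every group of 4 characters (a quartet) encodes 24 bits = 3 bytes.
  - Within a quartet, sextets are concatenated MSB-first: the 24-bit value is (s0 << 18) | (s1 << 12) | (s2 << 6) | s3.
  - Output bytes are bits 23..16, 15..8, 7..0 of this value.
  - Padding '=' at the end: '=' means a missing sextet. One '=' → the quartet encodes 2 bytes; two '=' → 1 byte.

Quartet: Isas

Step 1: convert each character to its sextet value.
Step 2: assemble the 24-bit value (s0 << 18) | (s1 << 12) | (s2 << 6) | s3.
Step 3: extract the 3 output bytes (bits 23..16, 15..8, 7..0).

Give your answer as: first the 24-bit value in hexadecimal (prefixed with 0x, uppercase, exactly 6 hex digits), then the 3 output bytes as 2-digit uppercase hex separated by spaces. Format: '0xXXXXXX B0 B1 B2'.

Answer: 0x22C6AC 22 C6 AC

Derivation:
Sextets: I=8, s=44, a=26, s=44
24-bit: (8<<18) | (44<<12) | (26<<6) | 44
      = 0x200000 | 0x02C000 | 0x000680 | 0x00002C
      = 0x22C6AC
Bytes: (v>>16)&0xFF=22, (v>>8)&0xFF=C6, v&0xFF=AC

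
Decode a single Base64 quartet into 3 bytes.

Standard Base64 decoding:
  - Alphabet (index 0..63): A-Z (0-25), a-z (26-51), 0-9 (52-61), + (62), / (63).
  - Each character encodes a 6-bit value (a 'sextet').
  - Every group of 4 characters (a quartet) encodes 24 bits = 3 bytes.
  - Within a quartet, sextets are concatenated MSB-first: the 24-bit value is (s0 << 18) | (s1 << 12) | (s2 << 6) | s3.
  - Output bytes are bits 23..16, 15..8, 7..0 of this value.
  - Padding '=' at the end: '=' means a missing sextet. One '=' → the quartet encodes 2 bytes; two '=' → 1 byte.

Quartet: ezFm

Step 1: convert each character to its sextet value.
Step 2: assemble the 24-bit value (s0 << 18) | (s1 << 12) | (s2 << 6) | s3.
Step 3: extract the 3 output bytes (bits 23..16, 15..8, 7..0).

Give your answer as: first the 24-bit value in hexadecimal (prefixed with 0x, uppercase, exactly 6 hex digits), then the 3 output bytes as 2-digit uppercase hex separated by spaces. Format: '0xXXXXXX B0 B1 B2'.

Answer: 0x7B3166 7B 31 66

Derivation:
Sextets: e=30, z=51, F=5, m=38
24-bit: (30<<18) | (51<<12) | (5<<6) | 38
      = 0x780000 | 0x033000 | 0x000140 | 0x000026
      = 0x7B3166
Bytes: (v>>16)&0xFF=7B, (v>>8)&0xFF=31, v&0xFF=66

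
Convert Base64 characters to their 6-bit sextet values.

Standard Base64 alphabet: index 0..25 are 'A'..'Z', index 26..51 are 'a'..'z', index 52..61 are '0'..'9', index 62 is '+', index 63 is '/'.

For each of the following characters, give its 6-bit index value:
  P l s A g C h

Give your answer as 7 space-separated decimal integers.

'P': A..Z range, ord('P') − ord('A') = 15
'l': a..z range, 26 + ord('l') − ord('a') = 37
's': a..z range, 26 + ord('s') − ord('a') = 44
'A': A..Z range, ord('A') − ord('A') = 0
'g': a..z range, 26 + ord('g') − ord('a') = 32
'C': A..Z range, ord('C') − ord('A') = 2
'h': a..z range, 26 + ord('h') − ord('a') = 33

Answer: 15 37 44 0 32 2 33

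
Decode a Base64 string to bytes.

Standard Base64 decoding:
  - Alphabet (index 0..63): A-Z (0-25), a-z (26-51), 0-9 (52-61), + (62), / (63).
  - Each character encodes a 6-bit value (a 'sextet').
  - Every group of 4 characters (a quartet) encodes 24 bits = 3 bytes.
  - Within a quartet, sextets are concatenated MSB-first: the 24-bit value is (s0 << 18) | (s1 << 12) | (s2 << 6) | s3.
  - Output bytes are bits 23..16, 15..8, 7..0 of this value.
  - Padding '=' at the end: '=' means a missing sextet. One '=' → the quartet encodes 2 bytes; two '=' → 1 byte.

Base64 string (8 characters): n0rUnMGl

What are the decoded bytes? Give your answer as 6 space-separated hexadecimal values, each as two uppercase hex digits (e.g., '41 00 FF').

Answer: 9F 4A D4 9C C1 A5

Derivation:
After char 0 ('n'=39): chars_in_quartet=1 acc=0x27 bytes_emitted=0
After char 1 ('0'=52): chars_in_quartet=2 acc=0x9F4 bytes_emitted=0
After char 2 ('r'=43): chars_in_quartet=3 acc=0x27D2B bytes_emitted=0
After char 3 ('U'=20): chars_in_quartet=4 acc=0x9F4AD4 -> emit 9F 4A D4, reset; bytes_emitted=3
After char 4 ('n'=39): chars_in_quartet=1 acc=0x27 bytes_emitted=3
After char 5 ('M'=12): chars_in_quartet=2 acc=0x9CC bytes_emitted=3
After char 6 ('G'=6): chars_in_quartet=3 acc=0x27306 bytes_emitted=3
After char 7 ('l'=37): chars_in_quartet=4 acc=0x9CC1A5 -> emit 9C C1 A5, reset; bytes_emitted=6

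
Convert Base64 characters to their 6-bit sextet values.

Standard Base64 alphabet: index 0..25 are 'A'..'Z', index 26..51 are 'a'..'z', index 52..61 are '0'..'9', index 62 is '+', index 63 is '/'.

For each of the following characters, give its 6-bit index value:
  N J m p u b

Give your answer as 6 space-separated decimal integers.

'N': A..Z range, ord('N') − ord('A') = 13
'J': A..Z range, ord('J') − ord('A') = 9
'm': a..z range, 26 + ord('m') − ord('a') = 38
'p': a..z range, 26 + ord('p') − ord('a') = 41
'u': a..z range, 26 + ord('u') − ord('a') = 46
'b': a..z range, 26 + ord('b') − ord('a') = 27

Answer: 13 9 38 41 46 27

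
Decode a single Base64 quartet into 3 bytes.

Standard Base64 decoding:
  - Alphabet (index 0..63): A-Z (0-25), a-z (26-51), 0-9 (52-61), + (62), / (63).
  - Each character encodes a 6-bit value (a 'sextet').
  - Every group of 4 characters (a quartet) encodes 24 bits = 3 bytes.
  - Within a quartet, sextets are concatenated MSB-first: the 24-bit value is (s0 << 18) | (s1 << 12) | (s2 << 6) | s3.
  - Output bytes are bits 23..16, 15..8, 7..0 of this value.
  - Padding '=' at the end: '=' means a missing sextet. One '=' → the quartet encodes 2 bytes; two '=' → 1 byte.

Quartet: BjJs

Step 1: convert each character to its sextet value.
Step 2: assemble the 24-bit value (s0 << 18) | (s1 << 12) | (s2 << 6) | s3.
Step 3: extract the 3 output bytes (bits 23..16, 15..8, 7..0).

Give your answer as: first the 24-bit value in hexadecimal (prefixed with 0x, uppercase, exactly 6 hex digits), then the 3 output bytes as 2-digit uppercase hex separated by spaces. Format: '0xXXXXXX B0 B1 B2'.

Answer: 0x06326C 06 32 6C

Derivation:
Sextets: B=1, j=35, J=9, s=44
24-bit: (1<<18) | (35<<12) | (9<<6) | 44
      = 0x040000 | 0x023000 | 0x000240 | 0x00002C
      = 0x06326C
Bytes: (v>>16)&0xFF=06, (v>>8)&0xFF=32, v&0xFF=6C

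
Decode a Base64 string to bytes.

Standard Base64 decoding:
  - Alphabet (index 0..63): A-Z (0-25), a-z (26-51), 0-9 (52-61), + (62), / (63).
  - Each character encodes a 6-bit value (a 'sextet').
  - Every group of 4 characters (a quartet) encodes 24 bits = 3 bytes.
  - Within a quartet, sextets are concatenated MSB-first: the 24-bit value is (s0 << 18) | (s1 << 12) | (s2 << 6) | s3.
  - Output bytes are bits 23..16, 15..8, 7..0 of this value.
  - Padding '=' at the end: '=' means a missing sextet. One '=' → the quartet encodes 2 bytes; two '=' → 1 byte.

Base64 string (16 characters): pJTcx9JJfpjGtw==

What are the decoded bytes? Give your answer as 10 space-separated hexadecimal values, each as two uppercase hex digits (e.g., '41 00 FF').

Answer: A4 94 DC C7 D2 49 7E 98 C6 B7

Derivation:
After char 0 ('p'=41): chars_in_quartet=1 acc=0x29 bytes_emitted=0
After char 1 ('J'=9): chars_in_quartet=2 acc=0xA49 bytes_emitted=0
After char 2 ('T'=19): chars_in_quartet=3 acc=0x29253 bytes_emitted=0
After char 3 ('c'=28): chars_in_quartet=4 acc=0xA494DC -> emit A4 94 DC, reset; bytes_emitted=3
After char 4 ('x'=49): chars_in_quartet=1 acc=0x31 bytes_emitted=3
After char 5 ('9'=61): chars_in_quartet=2 acc=0xC7D bytes_emitted=3
After char 6 ('J'=9): chars_in_quartet=3 acc=0x31F49 bytes_emitted=3
After char 7 ('J'=9): chars_in_quartet=4 acc=0xC7D249 -> emit C7 D2 49, reset; bytes_emitted=6
After char 8 ('f'=31): chars_in_quartet=1 acc=0x1F bytes_emitted=6
After char 9 ('p'=41): chars_in_quartet=2 acc=0x7E9 bytes_emitted=6
After char 10 ('j'=35): chars_in_quartet=3 acc=0x1FA63 bytes_emitted=6
After char 11 ('G'=6): chars_in_quartet=4 acc=0x7E98C6 -> emit 7E 98 C6, reset; bytes_emitted=9
After char 12 ('t'=45): chars_in_quartet=1 acc=0x2D bytes_emitted=9
After char 13 ('w'=48): chars_in_quartet=2 acc=0xB70 bytes_emitted=9
Padding '==': partial quartet acc=0xB70 -> emit B7; bytes_emitted=10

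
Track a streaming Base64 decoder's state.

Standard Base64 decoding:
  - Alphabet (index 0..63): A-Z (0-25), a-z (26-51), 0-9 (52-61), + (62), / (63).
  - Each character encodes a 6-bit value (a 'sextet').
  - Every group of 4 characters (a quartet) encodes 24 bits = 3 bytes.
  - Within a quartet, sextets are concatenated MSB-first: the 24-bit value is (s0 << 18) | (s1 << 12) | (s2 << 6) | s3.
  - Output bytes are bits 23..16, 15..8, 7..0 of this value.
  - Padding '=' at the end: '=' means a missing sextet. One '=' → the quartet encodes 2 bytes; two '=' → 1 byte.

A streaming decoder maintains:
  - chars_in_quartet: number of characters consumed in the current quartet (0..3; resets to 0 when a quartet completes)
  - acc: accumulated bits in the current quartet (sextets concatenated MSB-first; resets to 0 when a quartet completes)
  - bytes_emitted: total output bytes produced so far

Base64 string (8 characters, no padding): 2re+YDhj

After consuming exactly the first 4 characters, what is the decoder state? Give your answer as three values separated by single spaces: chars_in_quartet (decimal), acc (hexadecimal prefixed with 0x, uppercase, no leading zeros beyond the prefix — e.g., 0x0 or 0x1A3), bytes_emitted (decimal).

After char 0 ('2'=54): chars_in_quartet=1 acc=0x36 bytes_emitted=0
After char 1 ('r'=43): chars_in_quartet=2 acc=0xDAB bytes_emitted=0
After char 2 ('e'=30): chars_in_quartet=3 acc=0x36ADE bytes_emitted=0
After char 3 ('+'=62): chars_in_quartet=4 acc=0xDAB7BE -> emit DA B7 BE, reset; bytes_emitted=3

Answer: 0 0x0 3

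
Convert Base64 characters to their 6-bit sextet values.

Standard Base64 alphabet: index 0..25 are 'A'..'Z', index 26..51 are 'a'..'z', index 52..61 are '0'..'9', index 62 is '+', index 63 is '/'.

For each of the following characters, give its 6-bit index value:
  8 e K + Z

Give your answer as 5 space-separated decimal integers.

'8': 0..9 range, 52 + ord('8') − ord('0') = 60
'e': a..z range, 26 + ord('e') − ord('a') = 30
'K': A..Z range, ord('K') − ord('A') = 10
'+': index 62
'Z': A..Z range, ord('Z') − ord('A') = 25

Answer: 60 30 10 62 25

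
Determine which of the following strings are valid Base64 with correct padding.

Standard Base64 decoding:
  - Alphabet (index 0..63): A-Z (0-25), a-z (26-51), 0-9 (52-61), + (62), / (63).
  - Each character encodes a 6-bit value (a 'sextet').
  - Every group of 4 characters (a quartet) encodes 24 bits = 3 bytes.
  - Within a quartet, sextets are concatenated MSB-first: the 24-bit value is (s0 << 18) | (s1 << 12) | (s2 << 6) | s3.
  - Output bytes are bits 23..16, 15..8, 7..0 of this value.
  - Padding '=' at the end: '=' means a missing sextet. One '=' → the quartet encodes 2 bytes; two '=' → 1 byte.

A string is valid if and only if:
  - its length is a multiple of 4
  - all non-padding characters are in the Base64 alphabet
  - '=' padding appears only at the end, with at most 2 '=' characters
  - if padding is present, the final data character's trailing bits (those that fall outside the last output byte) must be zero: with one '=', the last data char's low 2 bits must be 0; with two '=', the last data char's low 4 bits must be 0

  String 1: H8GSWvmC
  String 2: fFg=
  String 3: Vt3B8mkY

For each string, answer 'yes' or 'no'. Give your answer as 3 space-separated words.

Answer: yes yes yes

Derivation:
String 1: 'H8GSWvmC' → valid
String 2: 'fFg=' → valid
String 3: 'Vt3B8mkY' → valid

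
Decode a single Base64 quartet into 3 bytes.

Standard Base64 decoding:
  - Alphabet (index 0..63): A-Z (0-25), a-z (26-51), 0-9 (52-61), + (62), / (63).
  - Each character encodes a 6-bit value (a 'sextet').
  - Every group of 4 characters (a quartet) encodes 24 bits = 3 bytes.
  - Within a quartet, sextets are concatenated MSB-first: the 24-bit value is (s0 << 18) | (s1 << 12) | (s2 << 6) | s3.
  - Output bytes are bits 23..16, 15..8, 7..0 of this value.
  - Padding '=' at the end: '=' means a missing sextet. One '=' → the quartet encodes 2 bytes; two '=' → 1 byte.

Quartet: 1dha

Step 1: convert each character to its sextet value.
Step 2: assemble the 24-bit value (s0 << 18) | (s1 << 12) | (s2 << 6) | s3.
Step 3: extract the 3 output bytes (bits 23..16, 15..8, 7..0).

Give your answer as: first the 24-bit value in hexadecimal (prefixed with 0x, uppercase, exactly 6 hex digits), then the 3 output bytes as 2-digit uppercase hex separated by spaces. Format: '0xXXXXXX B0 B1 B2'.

Sextets: 1=53, d=29, h=33, a=26
24-bit: (53<<18) | (29<<12) | (33<<6) | 26
      = 0xD40000 | 0x01D000 | 0x000840 | 0x00001A
      = 0xD5D85A
Bytes: (v>>16)&0xFF=D5, (v>>8)&0xFF=D8, v&0xFF=5A

Answer: 0xD5D85A D5 D8 5A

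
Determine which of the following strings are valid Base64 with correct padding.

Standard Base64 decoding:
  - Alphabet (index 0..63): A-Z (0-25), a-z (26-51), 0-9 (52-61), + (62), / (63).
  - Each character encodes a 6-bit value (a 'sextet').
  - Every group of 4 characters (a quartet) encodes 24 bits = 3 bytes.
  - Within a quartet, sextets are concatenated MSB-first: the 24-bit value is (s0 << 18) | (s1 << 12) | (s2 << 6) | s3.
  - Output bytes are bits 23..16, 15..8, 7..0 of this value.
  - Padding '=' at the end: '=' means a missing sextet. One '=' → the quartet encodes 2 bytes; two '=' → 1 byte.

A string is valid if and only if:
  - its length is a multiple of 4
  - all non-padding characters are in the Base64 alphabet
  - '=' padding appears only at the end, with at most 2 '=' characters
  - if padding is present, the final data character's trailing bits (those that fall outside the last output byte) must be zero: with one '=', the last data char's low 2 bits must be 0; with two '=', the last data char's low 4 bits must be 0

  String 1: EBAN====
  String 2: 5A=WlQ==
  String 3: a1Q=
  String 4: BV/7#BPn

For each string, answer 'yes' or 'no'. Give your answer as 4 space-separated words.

String 1: 'EBAN====' → invalid (4 pad chars (max 2))
String 2: '5A=WlQ==' → invalid (bad char(s): ['=']; '=' in middle)
String 3: 'a1Q=' → valid
String 4: 'BV/7#BPn' → invalid (bad char(s): ['#'])

Answer: no no yes no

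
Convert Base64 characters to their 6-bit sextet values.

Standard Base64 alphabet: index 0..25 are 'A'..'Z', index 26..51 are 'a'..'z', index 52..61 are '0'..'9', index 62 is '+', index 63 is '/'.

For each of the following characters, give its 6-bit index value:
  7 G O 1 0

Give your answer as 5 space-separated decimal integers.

Answer: 59 6 14 53 52

Derivation:
'7': 0..9 range, 52 + ord('7') − ord('0') = 59
'G': A..Z range, ord('G') − ord('A') = 6
'O': A..Z range, ord('O') − ord('A') = 14
'1': 0..9 range, 52 + ord('1') − ord('0') = 53
'0': 0..9 range, 52 + ord('0') − ord('0') = 52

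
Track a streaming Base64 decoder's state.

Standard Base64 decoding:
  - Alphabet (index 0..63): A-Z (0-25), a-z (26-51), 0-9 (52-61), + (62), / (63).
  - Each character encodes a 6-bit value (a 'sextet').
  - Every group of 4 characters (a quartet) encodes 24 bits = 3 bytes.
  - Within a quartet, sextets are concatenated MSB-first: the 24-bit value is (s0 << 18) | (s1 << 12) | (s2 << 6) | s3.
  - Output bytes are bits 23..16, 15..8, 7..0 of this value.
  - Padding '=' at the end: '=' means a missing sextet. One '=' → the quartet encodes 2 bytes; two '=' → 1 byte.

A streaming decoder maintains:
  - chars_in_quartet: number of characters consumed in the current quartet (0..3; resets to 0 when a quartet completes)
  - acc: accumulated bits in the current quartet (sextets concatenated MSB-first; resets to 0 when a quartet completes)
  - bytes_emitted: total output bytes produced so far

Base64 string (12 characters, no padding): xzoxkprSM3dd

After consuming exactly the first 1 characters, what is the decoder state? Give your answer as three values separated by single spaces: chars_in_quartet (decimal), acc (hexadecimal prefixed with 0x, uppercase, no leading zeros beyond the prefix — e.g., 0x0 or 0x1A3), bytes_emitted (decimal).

After char 0 ('x'=49): chars_in_quartet=1 acc=0x31 bytes_emitted=0

Answer: 1 0x31 0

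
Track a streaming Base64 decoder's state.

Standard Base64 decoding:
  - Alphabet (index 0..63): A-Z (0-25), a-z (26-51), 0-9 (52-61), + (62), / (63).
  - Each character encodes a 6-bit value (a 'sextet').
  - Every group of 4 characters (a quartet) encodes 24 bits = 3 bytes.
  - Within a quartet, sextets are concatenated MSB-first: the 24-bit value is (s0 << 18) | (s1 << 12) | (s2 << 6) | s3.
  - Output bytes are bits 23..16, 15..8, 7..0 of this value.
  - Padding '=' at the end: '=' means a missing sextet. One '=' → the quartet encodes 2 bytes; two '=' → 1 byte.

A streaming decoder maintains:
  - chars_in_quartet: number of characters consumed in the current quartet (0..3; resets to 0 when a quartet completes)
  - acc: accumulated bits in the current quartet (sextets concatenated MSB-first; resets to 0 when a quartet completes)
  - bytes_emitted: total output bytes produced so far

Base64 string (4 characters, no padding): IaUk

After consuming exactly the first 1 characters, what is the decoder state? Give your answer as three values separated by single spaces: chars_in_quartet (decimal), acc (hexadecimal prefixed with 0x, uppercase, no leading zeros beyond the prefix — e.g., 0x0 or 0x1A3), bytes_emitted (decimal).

Answer: 1 0x8 0

Derivation:
After char 0 ('I'=8): chars_in_quartet=1 acc=0x8 bytes_emitted=0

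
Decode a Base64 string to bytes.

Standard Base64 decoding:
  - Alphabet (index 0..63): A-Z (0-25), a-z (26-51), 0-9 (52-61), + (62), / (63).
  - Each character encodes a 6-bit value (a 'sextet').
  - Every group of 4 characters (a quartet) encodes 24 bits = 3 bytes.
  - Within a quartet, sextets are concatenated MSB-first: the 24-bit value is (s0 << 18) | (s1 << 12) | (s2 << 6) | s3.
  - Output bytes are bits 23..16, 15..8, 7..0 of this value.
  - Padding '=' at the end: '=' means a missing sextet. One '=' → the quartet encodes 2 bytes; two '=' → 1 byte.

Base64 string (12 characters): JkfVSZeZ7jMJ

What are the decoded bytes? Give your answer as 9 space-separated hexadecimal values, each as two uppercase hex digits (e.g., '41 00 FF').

After char 0 ('J'=9): chars_in_quartet=1 acc=0x9 bytes_emitted=0
After char 1 ('k'=36): chars_in_quartet=2 acc=0x264 bytes_emitted=0
After char 2 ('f'=31): chars_in_quartet=3 acc=0x991F bytes_emitted=0
After char 3 ('V'=21): chars_in_quartet=4 acc=0x2647D5 -> emit 26 47 D5, reset; bytes_emitted=3
After char 4 ('S'=18): chars_in_quartet=1 acc=0x12 bytes_emitted=3
After char 5 ('Z'=25): chars_in_quartet=2 acc=0x499 bytes_emitted=3
After char 6 ('e'=30): chars_in_quartet=3 acc=0x1265E bytes_emitted=3
After char 7 ('Z'=25): chars_in_quartet=4 acc=0x499799 -> emit 49 97 99, reset; bytes_emitted=6
After char 8 ('7'=59): chars_in_quartet=1 acc=0x3B bytes_emitted=6
After char 9 ('j'=35): chars_in_quartet=2 acc=0xEE3 bytes_emitted=6
After char 10 ('M'=12): chars_in_quartet=3 acc=0x3B8CC bytes_emitted=6
After char 11 ('J'=9): chars_in_quartet=4 acc=0xEE3309 -> emit EE 33 09, reset; bytes_emitted=9

Answer: 26 47 D5 49 97 99 EE 33 09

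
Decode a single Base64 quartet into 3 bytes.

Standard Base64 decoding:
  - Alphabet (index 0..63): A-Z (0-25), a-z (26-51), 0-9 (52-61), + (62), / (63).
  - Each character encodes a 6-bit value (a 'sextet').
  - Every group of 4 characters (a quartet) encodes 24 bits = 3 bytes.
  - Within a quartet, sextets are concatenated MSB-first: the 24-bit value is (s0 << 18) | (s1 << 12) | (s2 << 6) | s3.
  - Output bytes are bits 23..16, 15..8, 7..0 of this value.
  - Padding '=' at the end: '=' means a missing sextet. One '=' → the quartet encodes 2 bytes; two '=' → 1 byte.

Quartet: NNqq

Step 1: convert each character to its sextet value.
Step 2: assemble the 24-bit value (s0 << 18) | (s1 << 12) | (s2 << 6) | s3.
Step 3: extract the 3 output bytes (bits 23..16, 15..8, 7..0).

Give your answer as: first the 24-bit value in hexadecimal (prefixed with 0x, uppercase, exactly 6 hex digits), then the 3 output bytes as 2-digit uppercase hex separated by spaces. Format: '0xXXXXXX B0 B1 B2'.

Sextets: N=13, N=13, q=42, q=42
24-bit: (13<<18) | (13<<12) | (42<<6) | 42
      = 0x340000 | 0x00D000 | 0x000A80 | 0x00002A
      = 0x34DAAA
Bytes: (v>>16)&0xFF=34, (v>>8)&0xFF=DA, v&0xFF=AA

Answer: 0x34DAAA 34 DA AA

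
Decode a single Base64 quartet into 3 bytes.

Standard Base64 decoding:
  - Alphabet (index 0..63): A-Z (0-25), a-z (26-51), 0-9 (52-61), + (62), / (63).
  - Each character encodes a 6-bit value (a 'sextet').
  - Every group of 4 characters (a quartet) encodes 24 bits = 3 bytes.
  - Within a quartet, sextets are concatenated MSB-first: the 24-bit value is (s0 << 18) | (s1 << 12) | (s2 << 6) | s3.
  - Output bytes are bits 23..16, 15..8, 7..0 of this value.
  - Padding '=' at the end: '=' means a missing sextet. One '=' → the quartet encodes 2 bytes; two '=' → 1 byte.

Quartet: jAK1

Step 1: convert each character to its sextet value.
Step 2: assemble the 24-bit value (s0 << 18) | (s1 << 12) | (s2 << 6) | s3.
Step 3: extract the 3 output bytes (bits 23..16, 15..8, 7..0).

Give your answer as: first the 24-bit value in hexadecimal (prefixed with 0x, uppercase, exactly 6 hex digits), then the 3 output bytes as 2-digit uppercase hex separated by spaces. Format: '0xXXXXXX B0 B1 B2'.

Answer: 0x8C02B5 8C 02 B5

Derivation:
Sextets: j=35, A=0, K=10, 1=53
24-bit: (35<<18) | (0<<12) | (10<<6) | 53
      = 0x8C0000 | 0x000000 | 0x000280 | 0x000035
      = 0x8C02B5
Bytes: (v>>16)&0xFF=8C, (v>>8)&0xFF=02, v&0xFF=B5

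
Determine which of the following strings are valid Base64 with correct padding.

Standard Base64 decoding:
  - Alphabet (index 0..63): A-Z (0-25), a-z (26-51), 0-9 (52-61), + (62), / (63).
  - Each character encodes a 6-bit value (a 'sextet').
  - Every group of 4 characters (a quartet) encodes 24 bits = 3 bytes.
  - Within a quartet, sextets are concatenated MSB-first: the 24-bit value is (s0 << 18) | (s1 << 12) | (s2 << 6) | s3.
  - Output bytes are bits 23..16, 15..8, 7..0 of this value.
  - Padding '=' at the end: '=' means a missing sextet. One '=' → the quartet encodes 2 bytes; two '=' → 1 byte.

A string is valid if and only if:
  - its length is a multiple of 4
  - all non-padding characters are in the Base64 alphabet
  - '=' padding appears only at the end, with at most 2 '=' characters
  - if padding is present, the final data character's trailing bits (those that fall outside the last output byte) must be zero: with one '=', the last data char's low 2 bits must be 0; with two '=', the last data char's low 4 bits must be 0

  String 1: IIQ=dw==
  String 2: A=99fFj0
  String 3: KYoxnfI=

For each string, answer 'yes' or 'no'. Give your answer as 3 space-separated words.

String 1: 'IIQ=dw==' → invalid (bad char(s): ['=']; '=' in middle)
String 2: 'A=99fFj0' → invalid (bad char(s): ['=']; '=' in middle)
String 3: 'KYoxnfI=' → valid

Answer: no no yes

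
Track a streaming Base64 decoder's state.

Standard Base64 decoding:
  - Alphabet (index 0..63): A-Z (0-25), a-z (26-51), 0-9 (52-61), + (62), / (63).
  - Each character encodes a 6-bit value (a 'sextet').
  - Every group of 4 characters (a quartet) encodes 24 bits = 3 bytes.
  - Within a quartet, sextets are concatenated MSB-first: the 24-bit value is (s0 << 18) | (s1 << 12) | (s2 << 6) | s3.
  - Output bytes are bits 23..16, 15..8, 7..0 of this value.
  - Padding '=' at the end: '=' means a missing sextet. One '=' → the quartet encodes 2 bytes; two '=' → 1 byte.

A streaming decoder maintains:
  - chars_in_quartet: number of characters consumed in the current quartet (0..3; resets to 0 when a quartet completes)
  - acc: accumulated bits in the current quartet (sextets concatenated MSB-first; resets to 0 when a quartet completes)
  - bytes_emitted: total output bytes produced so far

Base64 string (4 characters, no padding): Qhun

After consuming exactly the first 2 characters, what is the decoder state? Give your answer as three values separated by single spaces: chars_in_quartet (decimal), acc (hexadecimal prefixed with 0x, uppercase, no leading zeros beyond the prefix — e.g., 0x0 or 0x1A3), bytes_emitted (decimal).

Answer: 2 0x421 0

Derivation:
After char 0 ('Q'=16): chars_in_quartet=1 acc=0x10 bytes_emitted=0
After char 1 ('h'=33): chars_in_quartet=2 acc=0x421 bytes_emitted=0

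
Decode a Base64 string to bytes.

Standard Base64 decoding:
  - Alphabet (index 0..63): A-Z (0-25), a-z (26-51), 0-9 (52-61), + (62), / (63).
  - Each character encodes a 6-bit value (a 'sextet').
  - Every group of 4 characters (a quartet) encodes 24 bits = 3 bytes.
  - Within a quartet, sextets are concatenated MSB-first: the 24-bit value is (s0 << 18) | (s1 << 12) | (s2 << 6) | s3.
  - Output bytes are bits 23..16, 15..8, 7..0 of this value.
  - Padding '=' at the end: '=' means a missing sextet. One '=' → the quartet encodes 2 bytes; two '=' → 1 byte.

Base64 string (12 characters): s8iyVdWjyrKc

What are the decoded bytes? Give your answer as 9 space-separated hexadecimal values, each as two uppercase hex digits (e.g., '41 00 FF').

Answer: B3 C8 B2 55 D5 A3 CA B2 9C

Derivation:
After char 0 ('s'=44): chars_in_quartet=1 acc=0x2C bytes_emitted=0
After char 1 ('8'=60): chars_in_quartet=2 acc=0xB3C bytes_emitted=0
After char 2 ('i'=34): chars_in_quartet=3 acc=0x2CF22 bytes_emitted=0
After char 3 ('y'=50): chars_in_quartet=4 acc=0xB3C8B2 -> emit B3 C8 B2, reset; bytes_emitted=3
After char 4 ('V'=21): chars_in_quartet=1 acc=0x15 bytes_emitted=3
After char 5 ('d'=29): chars_in_quartet=2 acc=0x55D bytes_emitted=3
After char 6 ('W'=22): chars_in_quartet=3 acc=0x15756 bytes_emitted=3
After char 7 ('j'=35): chars_in_quartet=4 acc=0x55D5A3 -> emit 55 D5 A3, reset; bytes_emitted=6
After char 8 ('y'=50): chars_in_quartet=1 acc=0x32 bytes_emitted=6
After char 9 ('r'=43): chars_in_quartet=2 acc=0xCAB bytes_emitted=6
After char 10 ('K'=10): chars_in_quartet=3 acc=0x32ACA bytes_emitted=6
After char 11 ('c'=28): chars_in_quartet=4 acc=0xCAB29C -> emit CA B2 9C, reset; bytes_emitted=9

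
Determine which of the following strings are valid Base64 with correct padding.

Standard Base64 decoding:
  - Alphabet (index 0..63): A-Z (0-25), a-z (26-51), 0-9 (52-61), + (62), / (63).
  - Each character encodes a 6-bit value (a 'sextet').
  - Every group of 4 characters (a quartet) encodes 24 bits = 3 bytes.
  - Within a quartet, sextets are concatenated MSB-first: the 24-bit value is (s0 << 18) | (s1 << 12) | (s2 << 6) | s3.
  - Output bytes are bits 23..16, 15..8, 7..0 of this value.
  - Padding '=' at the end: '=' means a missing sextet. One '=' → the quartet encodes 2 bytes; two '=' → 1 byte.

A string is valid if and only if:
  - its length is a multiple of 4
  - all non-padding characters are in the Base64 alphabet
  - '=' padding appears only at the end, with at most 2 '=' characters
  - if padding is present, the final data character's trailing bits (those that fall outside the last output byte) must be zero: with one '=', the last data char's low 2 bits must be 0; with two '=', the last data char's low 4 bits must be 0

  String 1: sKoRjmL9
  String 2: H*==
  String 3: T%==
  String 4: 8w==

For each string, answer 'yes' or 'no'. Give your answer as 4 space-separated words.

Answer: yes no no yes

Derivation:
String 1: 'sKoRjmL9' → valid
String 2: 'H*==' → invalid (bad char(s): ['*'])
String 3: 'T%==' → invalid (bad char(s): ['%'])
String 4: '8w==' → valid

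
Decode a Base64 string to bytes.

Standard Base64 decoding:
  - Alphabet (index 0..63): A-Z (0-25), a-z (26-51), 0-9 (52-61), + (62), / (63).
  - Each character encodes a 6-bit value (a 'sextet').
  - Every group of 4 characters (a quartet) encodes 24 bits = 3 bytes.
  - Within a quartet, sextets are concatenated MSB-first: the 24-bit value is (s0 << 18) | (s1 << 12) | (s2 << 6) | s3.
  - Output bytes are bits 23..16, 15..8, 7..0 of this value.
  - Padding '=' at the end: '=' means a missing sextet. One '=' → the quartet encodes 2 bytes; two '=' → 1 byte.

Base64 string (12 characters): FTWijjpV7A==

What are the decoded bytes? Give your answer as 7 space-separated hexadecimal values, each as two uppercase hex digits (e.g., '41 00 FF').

Answer: 15 35 A2 8E 3A 55 EC

Derivation:
After char 0 ('F'=5): chars_in_quartet=1 acc=0x5 bytes_emitted=0
After char 1 ('T'=19): chars_in_quartet=2 acc=0x153 bytes_emitted=0
After char 2 ('W'=22): chars_in_quartet=3 acc=0x54D6 bytes_emitted=0
After char 3 ('i'=34): chars_in_quartet=4 acc=0x1535A2 -> emit 15 35 A2, reset; bytes_emitted=3
After char 4 ('j'=35): chars_in_quartet=1 acc=0x23 bytes_emitted=3
After char 5 ('j'=35): chars_in_quartet=2 acc=0x8E3 bytes_emitted=3
After char 6 ('p'=41): chars_in_quartet=3 acc=0x238E9 bytes_emitted=3
After char 7 ('V'=21): chars_in_quartet=4 acc=0x8E3A55 -> emit 8E 3A 55, reset; bytes_emitted=6
After char 8 ('7'=59): chars_in_quartet=1 acc=0x3B bytes_emitted=6
After char 9 ('A'=0): chars_in_quartet=2 acc=0xEC0 bytes_emitted=6
Padding '==': partial quartet acc=0xEC0 -> emit EC; bytes_emitted=7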